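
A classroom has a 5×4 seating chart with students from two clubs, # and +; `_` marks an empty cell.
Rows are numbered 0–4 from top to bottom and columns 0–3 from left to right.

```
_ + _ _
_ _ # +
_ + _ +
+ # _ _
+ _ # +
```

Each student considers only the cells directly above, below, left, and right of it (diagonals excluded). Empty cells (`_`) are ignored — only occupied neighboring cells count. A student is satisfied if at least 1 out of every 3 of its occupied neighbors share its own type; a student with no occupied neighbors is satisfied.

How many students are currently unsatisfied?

5

Row 0: (0,1)+ 0/0 ok
Row 1: (1,2)# 0/1 unhappy · (1,3)+ 1/2 ok
Row 2: (2,1)+ 0/1 unhappy · (2,3)+ 1/1 ok
Row 3: (3,0)+ 1/2 ok · (3,1)# 0/2 unhappy
Row 4: (4,0)+ 1/1 ok · (4,2)# 0/1 unhappy · (4,3)+ 0/1 unhappy
Unsatisfied: (1,2), (2,1), (3,1), (4,2), (4,3) — 5 in total.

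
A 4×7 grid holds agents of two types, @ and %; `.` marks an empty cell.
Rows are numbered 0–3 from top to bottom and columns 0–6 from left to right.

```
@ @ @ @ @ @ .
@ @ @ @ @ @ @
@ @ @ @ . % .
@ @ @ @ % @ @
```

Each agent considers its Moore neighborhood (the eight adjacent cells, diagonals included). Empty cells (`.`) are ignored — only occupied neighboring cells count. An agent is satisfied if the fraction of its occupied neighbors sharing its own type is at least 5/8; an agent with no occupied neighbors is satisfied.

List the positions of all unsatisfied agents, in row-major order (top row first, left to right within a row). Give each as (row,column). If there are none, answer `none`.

(2,5), (3,4), (3,5), (3,6)

Row 0: (0,0)@ 3/3 ✓ · (0,1)@ 5/5 ✓ · (0,2)@ 5/5 ✓ · (0,3)@ 5/5 ✓ · (0,4)@ 5/5 ✓ · (0,5)@ 4/4 ✓
Row 1: (1,0)@ 5/5 ✓ · (1,1)@ 8/8 ✓ · (1,2)@ 8/8 ✓ · (1,3)@ 7/7 ✓ · (1,4)@ 6/7 ✓ · (1,5)@ 4/5 ✓ · (1,6)@ 2/3 ✓
Row 2: (2,0)@ 5/5 ✓ · (2,1)@ 8/8 ✓ · (2,2)@ 8/8 ✓ · (2,3)@ 6/7 ✓ · (2,5)% 1/6 ✗
Row 3: (3,0)@ 3/3 ✓ · (3,1)@ 5/5 ✓ · (3,2)@ 5/5 ✓ · (3,3)@ 3/4 ✓ · (3,4)% 1/4 ✗ · (3,5)@ 1/3 ✗ · (3,6)@ 1/2 ✗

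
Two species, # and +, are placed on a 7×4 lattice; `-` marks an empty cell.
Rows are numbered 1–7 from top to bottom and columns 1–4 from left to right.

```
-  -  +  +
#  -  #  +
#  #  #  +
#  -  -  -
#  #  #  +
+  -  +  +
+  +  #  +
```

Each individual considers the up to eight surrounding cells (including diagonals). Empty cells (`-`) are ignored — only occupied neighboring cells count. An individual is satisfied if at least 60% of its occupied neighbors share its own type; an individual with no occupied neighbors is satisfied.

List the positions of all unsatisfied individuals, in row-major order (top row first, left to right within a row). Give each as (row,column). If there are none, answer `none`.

(1,3)+ 2/3 ✓
(1,4)+ 2/3 ✓
(2,1)# 2/2 ✓
(2,3)# 2/6 ✗
(2,4)+ 3/5 ✓
(3,1)# 3/3 ✓
(3,2)# 5/5 ✓
(3,3)# 2/4 ✗
(3,4)+ 1/3 ✗
(4,1)# 4/4 ✓
(5,1)# 2/3 ✓
(5,2)# 3/5 ✓
(5,3)# 1/4 ✗
(5,4)+ 2/3 ✓
(6,1)+ 2/4 ✗
(6,3)+ 4/7 ✗
(6,4)+ 3/5 ✓
(7,1)+ 2/2 ✓
(7,2)+ 3/4 ✓
(7,3)# 0/4 ✗
(7,4)+ 2/3 ✓

(2,3), (3,3), (3,4), (5,3), (6,1), (6,3), (7,3)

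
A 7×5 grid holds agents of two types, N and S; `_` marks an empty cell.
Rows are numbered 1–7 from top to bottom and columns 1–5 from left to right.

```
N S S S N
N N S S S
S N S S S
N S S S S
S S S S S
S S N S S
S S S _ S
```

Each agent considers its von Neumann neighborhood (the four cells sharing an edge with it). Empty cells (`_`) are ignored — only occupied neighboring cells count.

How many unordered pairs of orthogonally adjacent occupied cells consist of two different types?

Scan each occupied cell's neighbors to the right and below so each pair is counted once.
Row 1: N(1,1)–S(1,2)≠ N(1,1)–N(2,1)= S(1,2)–S(1,3)= S(1,2)–N(2,2)≠ S(1,3)–S(1,4)= S(1,3)–S(2,3)= S(1,4)–N(1,5)≠ S(1,4)–S(2,4)= N(1,5)–S(2,5)≠  → 4/9 unlike.
Row 2: N(2,1)–N(2,2)= N(2,1)–S(3,1)≠ N(2,2)–S(2,3)≠ N(2,2)–N(3,2)= S(2,3)–S(2,4)= S(2,3)–S(3,3)= S(2,4)–S(2,5)= S(2,4)–S(3,4)= S(2,5)–S(3,5)=  → 2/9 unlike.
Row 3: S(3,1)–N(3,2)≠ S(3,1)–N(4,1)≠ N(3,2)–S(3,3)≠ N(3,2)–S(4,2)≠ S(3,3)–S(3,4)= S(3,3)–S(4,3)= S(3,4)–S(3,5)= S(3,4)–S(4,4)= S(3,5)–S(4,5)=  → 4/9 unlike.
Row 4: N(4,1)–S(4,2)≠ N(4,1)–S(5,1)≠ S(4,2)–S(4,3)= S(4,2)–S(5,2)= S(4,3)–S(4,4)= S(4,3)–S(5,3)= S(4,4)–S(4,5)= S(4,4)–S(5,4)= S(4,5)–S(5,5)=  → 2/9 unlike.
Row 5: S(5,1)–S(5,2)= S(5,1)–S(6,1)= S(5,2)–S(5,3)= S(5,2)–S(6,2)= S(5,3)–S(5,4)= S(5,3)–N(6,3)≠ S(5,4)–S(5,5)= S(5,4)–S(6,4)= S(5,5)–S(6,5)=  → 1/9 unlike.
Row 6: S(6,1)–S(6,2)= S(6,1)–S(7,1)= S(6,2)–N(6,3)≠ S(6,2)–S(7,2)= N(6,3)–S(6,4)≠ N(6,3)–S(7,3)≠ S(6,4)–S(6,5)= S(6,5)–S(7,5)=  → 3/8 unlike.
Row 7: S(7,1)–S(7,2)= S(7,2)–S(7,3)=  → 0/2 unlike.
Total adjacent occupied pairs: 55; unlike-type pairs: 16.

16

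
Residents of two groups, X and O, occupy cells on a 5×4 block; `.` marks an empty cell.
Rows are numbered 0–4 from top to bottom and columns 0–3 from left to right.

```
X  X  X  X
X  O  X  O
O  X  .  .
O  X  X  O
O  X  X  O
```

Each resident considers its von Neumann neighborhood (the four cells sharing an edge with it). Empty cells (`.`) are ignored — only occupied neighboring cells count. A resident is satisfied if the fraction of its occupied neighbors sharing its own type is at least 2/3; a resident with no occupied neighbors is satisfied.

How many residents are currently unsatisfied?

10

Row 0: (0,0)X 2/2 satisfied · (0,1)X 2/3 satisfied · (0,2)X 3/3 satisfied · (0,3)X 1/2 not
Row 1: (1,0)X 1/3 not · (1,1)O 0/4 not · (1,2)X 1/3 not · (1,3)O 0/2 not
Row 2: (2,0)O 1/3 not · (2,1)X 1/3 not
Row 3: (3,0)O 2/3 satisfied · (3,1)X 3/4 satisfied · (3,2)X 2/3 satisfied · (3,3)O 1/2 not
Row 4: (4,0)O 1/2 not · (4,1)X 2/3 satisfied · (4,2)X 2/3 satisfied · (4,3)O 1/2 not
Unsatisfied: (0,3), (1,0), (1,1), (1,2), (1,3), (2,0), (2,1), (3,3), (4,0), (4,3) — 10 in total.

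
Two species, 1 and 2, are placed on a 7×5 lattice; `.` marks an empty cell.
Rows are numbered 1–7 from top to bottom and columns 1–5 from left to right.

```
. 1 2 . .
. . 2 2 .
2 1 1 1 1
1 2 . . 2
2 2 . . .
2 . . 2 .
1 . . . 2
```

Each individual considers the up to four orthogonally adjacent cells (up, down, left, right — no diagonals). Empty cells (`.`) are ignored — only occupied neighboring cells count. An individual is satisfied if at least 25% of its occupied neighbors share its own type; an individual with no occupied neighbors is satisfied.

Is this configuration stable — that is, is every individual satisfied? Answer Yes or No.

(1,2)1 0/1 ✗
(1,3)2 1/2 ✓
(2,3)2 2/3 ✓
(2,4)2 1/2 ✓
(3,1)2 0/2 ✗
(3,2)1 1/3 ✓
(3,3)1 2/3 ✓
(3,4)1 2/3 ✓
(3,5)1 1/2 ✓
(4,1)1 0/3 ✗
(4,2)2 1/3 ✓
(4,5)2 0/1 ✗
(5,1)2 2/3 ✓
(5,2)2 2/2 ✓
(6,1)2 1/2 ✓
(6,4)2 0/0 ✓
(7,1)1 0/1 ✗
(7,5)2 0/0 ✓
For instance (1,2) has only 0/1 same-type neighbors, below 1/4.

No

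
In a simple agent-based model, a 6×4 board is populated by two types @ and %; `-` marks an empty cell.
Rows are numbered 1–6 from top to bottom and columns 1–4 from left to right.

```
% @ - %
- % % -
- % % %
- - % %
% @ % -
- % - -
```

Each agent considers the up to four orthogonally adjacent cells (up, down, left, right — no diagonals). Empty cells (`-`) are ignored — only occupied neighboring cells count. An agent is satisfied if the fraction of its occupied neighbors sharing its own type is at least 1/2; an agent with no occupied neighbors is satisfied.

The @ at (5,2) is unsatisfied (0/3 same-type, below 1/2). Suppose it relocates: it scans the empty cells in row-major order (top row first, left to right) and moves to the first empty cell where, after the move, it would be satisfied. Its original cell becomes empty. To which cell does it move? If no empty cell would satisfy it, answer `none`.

(6,4)

Vacating (5,2). Empty cells in order:
  (1,3): 1/3 same-type → still unsatisfied.
  (2,1): 0/2 same-type → still unsatisfied.
  (2,4): 0/3 same-type → still unsatisfied.
  (3,1): 0/1 same-type → still unsatisfied.
  (4,1): 0/1 same-type → still unsatisfied.
  (4,2): 0/2 same-type → still unsatisfied.
  (5,4): 0/2 same-type → still unsatisfied.
  (6,1): 0/2 same-type → still unsatisfied.
  (6,3): 0/2 same-type → still unsatisfied.
  (6,4): 0/0 same-type → satisfied — stop here.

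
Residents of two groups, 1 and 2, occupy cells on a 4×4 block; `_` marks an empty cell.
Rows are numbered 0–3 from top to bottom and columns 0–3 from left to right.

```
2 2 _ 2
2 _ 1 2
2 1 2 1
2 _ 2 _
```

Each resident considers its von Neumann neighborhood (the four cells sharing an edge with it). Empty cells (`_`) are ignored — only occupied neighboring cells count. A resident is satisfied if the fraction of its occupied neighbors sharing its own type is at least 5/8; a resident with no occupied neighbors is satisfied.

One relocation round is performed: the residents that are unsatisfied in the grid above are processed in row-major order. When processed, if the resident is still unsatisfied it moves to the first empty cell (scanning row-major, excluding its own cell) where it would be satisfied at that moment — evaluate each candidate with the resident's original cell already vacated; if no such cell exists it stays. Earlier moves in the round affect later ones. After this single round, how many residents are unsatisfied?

Initially unsatisfied (in order): (1,2), (1,3), (2,1), (2,2), (2,3).
  (1,2): no empty cell satisfies it; stays.
  (1,3) → (0,2).
  (2,1) → (1,3).
  (2,2) → (1,1).
  (2,3): now satisfied by earlier moves; stays.
Resulting grid:
2 2 2 2
2 2 1 1
2 _ _ 1
2 _ 2 _
Unsatisfied now: (0,3), (1,2).

2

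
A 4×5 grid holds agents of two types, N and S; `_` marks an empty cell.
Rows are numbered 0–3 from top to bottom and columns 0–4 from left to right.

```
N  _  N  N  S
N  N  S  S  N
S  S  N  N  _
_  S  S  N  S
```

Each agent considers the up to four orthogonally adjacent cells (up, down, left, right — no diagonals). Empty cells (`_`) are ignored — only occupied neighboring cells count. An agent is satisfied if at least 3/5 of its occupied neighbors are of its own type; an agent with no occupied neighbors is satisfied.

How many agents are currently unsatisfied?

13

(0,0)N 1/1 ok
(0,2)N 1/2 unhappy
(0,3)N 1/3 unhappy
(0,4)S 0/2 unhappy
(1,0)N 2/3 ok
(1,1)N 1/3 unhappy
(1,2)S 1/4 unhappy
(1,3)S 1/4 unhappy
(1,4)N 0/2 unhappy
(2,0)S 1/2 unhappy
(2,1)S 2/4 unhappy
(2,2)N 1/4 unhappy
(2,3)N 2/3 ok
(3,1)S 2/2 ok
(3,2)S 1/3 unhappy
(3,3)N 1/3 unhappy
(3,4)S 0/1 unhappy
Unsatisfied: (0,2), (0,3), (0,4), (1,1), (1,2), (1,3), (1,4), (2,0), (2,1), (2,2), (3,2), (3,3), (3,4) — 13 in total.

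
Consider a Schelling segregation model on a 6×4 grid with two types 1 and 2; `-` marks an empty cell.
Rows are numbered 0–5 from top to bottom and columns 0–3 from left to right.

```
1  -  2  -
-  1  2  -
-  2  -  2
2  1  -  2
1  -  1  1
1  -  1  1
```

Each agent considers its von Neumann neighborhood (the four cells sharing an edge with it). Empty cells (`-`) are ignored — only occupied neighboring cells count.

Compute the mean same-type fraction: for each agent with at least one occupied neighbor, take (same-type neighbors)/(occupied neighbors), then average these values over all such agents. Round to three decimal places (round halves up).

0.583

Row 0: (0,0)1 — no occupied neighbors · (0,2)2 1/1
Row 1: (1,1)1 0/2 · (1,2)2 1/2
Row 2: (2,1)2 0/2 · (2,3)2 1/1
Row 3: (3,0)2 0/2 · (3,1)1 0/2 · (3,3)2 1/2
Row 4: (4,0)1 1/2 · (4,2)1 2/2 · (4,3)1 2/3
Row 5: (5,0)1 1/1 · (5,2)1 2/2 · (5,3)1 2/2
Sum over 14 agents: 1/1 + 0/2 + 1/2 + 0/2 + 1/1 + 0/2 + 0/2 + 1/2 + 1/2 + 2/2 + 2/3 + 1/1 + 2/2 + 2/2 = 49/6; mean = 49/6 ÷ 14 = 7/12 = 0.583333… → 0.583.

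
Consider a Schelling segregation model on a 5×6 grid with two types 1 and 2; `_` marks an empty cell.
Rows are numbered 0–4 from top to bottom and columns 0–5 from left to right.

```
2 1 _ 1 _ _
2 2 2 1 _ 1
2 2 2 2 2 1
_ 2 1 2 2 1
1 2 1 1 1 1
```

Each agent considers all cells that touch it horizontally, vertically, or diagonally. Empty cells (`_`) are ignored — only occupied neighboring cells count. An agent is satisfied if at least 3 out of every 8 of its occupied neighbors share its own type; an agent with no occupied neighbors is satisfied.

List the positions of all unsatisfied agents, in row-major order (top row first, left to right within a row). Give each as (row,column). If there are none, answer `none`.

Row 0: (0,0)2 2/3 ✓ · (0,1)1 0/4 ✗ · (0,3)1 1/2 ✓
Row 1: (1,0)2 4/5 ✓ · (1,1)2 6/7 ✓ · (1,2)2 4/7 ✓ · (1,3)1 1/5 ✗ · (1,5)1 1/2 ✓
Row 2: (2,0)2 4/4 ✓ · (2,1)2 6/7 ✓ · (2,2)2 6/8 ✓ · (2,3)2 5/7 ✓ · (2,4)2 3/7 ✓ · (2,5)1 2/4 ✓
Row 3: (3,1)2 4/7 ✓ · (3,2)1 2/8 ✗ · (3,3)2 4/8 ✓ · (3,4)2 3/8 ✓ · (3,5)1 3/5 ✓
Row 4: (4,0)1 0/2 ✗ · (4,1)2 1/4 ✗ · (4,2)1 2/5 ✓ · (4,3)1 3/5 ✓ · (4,4)1 3/5 ✓ · (4,5)1 2/3 ✓

(0,1), (1,3), (3,2), (4,0), (4,1)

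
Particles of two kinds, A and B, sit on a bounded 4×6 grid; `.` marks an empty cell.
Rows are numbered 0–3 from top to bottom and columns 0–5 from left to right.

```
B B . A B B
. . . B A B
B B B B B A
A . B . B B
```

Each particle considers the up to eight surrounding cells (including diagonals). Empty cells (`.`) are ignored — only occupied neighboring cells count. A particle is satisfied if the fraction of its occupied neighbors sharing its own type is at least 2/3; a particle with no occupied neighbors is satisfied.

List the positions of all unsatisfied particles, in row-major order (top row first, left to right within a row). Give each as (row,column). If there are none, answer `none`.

(0,3), (0,4), (1,4), (1,5), (2,0), (2,5), (3,0)

(0,0)B 1/1 ✓
(0,1)B 1/1 ✓
(0,3)A 1/3 ✗
(0,4)B 3/5 ✗
(0,5)B 2/3 ✓
(1,3)B 4/6 ✓
(1,4)A 2/8 ✗
(1,5)B 3/5 ✗
(2,0)B 1/2 ✗
(2,1)B 3/4 ✓
(2,2)B 4/4 ✓
(2,3)B 5/6 ✓
(2,4)B 5/7 ✓
(2,5)A 1/5 ✗
(3,0)A 0/2 ✗
(3,2)B 3/3 ✓
(3,4)B 3/4 ✓
(3,5)B 2/3 ✓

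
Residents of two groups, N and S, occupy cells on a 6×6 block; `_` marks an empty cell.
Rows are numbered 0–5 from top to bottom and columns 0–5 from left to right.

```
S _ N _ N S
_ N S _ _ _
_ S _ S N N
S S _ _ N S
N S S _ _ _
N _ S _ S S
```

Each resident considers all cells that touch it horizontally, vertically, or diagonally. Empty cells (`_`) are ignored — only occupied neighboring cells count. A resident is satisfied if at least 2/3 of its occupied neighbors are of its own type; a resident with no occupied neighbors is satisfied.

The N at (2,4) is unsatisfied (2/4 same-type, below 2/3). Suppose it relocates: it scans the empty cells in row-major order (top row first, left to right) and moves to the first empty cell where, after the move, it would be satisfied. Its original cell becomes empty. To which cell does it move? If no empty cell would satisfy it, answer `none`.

(0,3)

Vacating (2,4). Empty cells in order:
  (0,1): 2/4 same-type → still unsatisfied.
  (0,3): 2/3 same-type → satisfied — stop here.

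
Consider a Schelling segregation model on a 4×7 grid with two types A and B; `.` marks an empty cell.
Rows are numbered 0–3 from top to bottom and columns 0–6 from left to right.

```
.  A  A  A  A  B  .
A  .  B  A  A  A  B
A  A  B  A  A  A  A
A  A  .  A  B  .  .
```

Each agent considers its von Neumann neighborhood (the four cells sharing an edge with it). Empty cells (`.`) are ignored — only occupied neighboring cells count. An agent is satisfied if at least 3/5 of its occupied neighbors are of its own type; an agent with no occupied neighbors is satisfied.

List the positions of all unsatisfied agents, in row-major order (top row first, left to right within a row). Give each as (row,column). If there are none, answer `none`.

(0,5), (1,2), (1,5), (1,6), (2,2), (2,6), (3,3), (3,4)

(0,1)A 1/1 ok
(0,2)A 2/3 ok
(0,3)A 3/3 ok
(0,4)A 2/3 ok
(0,5)B 0/2 unhappy
(1,0)A 1/1 ok
(1,2)B 1/3 unhappy
(1,3)A 3/4 ok
(1,4)A 4/4 ok
(1,5)A 2/4 unhappy
(1,6)B 0/2 unhappy
(2,0)A 3/3 ok
(2,1)A 2/3 ok
(2,2)B 1/3 unhappy
(2,3)A 3/4 ok
(2,4)A 3/4 ok
(2,5)A 3/3 ok
(2,6)A 1/2 unhappy
(3,0)A 2/2 ok
(3,1)A 2/2 ok
(3,3)A 1/2 unhappy
(3,4)B 0/2 unhappy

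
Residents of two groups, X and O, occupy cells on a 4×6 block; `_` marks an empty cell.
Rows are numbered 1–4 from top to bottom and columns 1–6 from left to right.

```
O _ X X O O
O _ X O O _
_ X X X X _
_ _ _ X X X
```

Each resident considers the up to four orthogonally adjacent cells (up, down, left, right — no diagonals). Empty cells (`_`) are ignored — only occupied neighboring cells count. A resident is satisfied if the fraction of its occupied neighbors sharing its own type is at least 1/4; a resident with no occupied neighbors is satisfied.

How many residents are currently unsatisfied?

0

(1,1)O 1/1 ok
(1,3)X 2/2 ok
(1,4)X 1/3 ok
(1,5)O 2/3 ok
(1,6)O 1/1 ok
(2,1)O 1/1 ok
(2,3)X 2/3 ok
(2,4)O 1/4 ok
(2,5)O 2/3 ok
(3,2)X 1/1 ok
(3,3)X 3/3 ok
(3,4)X 3/4 ok
(3,5)X 2/3 ok
(4,4)X 2/2 ok
(4,5)X 3/3 ok
(4,6)X 1/1 ok
Every one meets the threshold.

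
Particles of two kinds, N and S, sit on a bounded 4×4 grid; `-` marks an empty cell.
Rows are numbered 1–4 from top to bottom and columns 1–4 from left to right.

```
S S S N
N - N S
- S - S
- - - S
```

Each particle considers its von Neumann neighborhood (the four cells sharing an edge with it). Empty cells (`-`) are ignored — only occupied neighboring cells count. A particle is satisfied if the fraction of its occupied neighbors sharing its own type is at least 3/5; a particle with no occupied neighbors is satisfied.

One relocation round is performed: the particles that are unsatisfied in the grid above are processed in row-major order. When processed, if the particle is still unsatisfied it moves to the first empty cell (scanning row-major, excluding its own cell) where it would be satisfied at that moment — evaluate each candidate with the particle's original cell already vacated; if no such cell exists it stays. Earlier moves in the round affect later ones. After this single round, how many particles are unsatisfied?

2

Initially unsatisfied (in order): (1,1), (1,3), (1,4), (2,1), (2,3), (2,4).
  (1,1) → (3,3).
  (1,3) → (4,1).
  (1,4): no empty cell satisfies it; stays.
  (2,1): now satisfied by earlier moves; stays.
  (2,3): no empty cell satisfies it; stays.
  (2,4) → (3,1).
Resulting grid:
- S - N
N - N -
S S S S
S - - S
Unsatisfied now: (2,1), (2,3).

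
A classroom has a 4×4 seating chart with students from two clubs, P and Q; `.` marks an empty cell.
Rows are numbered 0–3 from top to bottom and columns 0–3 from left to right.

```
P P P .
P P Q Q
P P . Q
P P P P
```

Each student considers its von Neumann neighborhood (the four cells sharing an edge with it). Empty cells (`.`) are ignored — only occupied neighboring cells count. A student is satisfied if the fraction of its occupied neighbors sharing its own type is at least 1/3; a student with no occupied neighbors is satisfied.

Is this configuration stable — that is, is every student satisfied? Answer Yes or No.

Row 0: (0,0)P 2/2 ok · (0,1)P 3/3 ok · (0,2)P 1/2 ok
Row 1: (1,0)P 3/3 ok · (1,1)P 3/4 ok · (1,2)Q 1/3 ok · (1,3)Q 2/2 ok
Row 2: (2,0)P 3/3 ok · (2,1)P 3/3 ok · (2,3)Q 1/2 ok
Row 3: (3,0)P 2/2 ok · (3,1)P 3/3 ok · (3,2)P 2/2 ok · (3,3)P 1/2 ok
All meet the threshold, so the configuration is stable.

Yes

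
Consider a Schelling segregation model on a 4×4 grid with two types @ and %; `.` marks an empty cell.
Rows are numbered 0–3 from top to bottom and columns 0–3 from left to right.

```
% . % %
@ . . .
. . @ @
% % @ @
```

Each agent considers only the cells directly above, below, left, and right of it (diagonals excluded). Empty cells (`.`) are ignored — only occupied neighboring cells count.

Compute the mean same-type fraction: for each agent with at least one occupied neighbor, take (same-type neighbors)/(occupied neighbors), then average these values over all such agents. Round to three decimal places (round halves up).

(0,0)% 0/1
(0,2)% 1/1
(0,3)% 1/1
(1,0)@ 0/1
(2,2)@ 2/2
(2,3)@ 2/2
(3,0)% 1/1
(3,1)% 1/2
(3,2)@ 2/3
(3,3)@ 2/2
Sum over 10 agents: 0/1 + 1/1 + 1/1 + 0/1 + 2/2 + 2/2 + 1/1 + 1/2 + 2/3 + 2/2 = 43/6; mean = 43/6 ÷ 10 = 43/60 = 0.716666… → 0.717.

0.717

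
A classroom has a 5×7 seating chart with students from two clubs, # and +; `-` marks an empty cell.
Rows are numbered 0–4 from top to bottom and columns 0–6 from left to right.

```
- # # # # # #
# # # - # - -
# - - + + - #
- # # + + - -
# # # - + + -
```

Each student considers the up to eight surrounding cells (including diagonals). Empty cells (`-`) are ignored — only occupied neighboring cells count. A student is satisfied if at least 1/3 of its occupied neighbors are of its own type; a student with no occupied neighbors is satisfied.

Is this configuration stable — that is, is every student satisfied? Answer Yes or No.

Yes

Row 0: (0,1)# 4/4 ✓ · (0,2)# 4/4 ✓ · (0,3)# 4/4 ✓ · (0,4)# 3/3 ✓ · (0,5)# 3/3 ✓ · (0,6)# 1/1 ✓
Row 1: (1,0)# 3/3 ✓ · (1,1)# 5/5 ✓ · (1,2)# 4/5 ✓ · (1,4)# 3/5 ✓
Row 2: (2,0)# 3/3 ✓ · (2,3)+ 3/6 ✓ · (2,4)+ 3/4 ✓ · (2,6)# 0/0 ✓
Row 3: (3,1)# 5/5 ✓ · (3,2)# 3/5 ✓ · (3,3)+ 4/6 ✓ · (3,4)+ 5/5 ✓
Row 4: (4,0)# 2/2 ✓ · (4,1)# 4/4 ✓ · (4,2)# 3/4 ✓ · (4,4)+ 3/3 ✓ · (4,5)+ 2/2 ✓
All meet the threshold, so the configuration is stable.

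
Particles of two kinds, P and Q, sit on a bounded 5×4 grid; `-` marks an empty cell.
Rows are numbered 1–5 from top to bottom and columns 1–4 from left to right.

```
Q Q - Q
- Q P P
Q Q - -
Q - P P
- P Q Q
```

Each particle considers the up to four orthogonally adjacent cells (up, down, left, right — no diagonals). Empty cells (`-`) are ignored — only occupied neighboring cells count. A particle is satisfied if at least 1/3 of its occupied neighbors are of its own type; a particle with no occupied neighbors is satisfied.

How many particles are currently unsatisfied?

2

(1,1)Q 1/1 ✓
(1,2)Q 2/2 ✓
(1,4)Q 0/1 ✗
(2,2)Q 2/3 ✓
(2,3)P 1/2 ✓
(2,4)P 1/2 ✓
(3,1)Q 2/2 ✓
(3,2)Q 2/2 ✓
(4,1)Q 1/1 ✓
(4,3)P 1/2 ✓
(4,4)P 1/2 ✓
(5,2)P 0/1 ✗
(5,3)Q 1/3 ✓
(5,4)Q 1/2 ✓
Unsatisfied: (1,4), (5,2) — 2 in total.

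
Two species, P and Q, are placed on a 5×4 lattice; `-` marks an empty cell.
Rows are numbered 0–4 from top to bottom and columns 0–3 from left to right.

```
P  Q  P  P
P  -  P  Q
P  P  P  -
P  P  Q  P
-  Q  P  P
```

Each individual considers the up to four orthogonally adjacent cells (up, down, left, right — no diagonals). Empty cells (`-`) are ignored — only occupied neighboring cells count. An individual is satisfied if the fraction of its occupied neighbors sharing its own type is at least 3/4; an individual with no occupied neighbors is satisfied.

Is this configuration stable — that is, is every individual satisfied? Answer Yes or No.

No

Row 0: (0,0)P 1/2 ✗ · (0,1)Q 0/2 ✗ · (0,2)P 2/3 ✗ · (0,3)P 1/2 ✗
Row 1: (1,0)P 2/2 ✓ · (1,2)P 2/3 ✗ · (1,3)Q 0/2 ✗
Row 2: (2,0)P 3/3 ✓ · (2,1)P 3/3 ✓ · (2,2)P 2/3 ✗
Row 3: (3,0)P 2/2 ✓ · (3,1)P 2/4 ✗ · (3,2)Q 0/4 ✗ · (3,3)P 1/2 ✗
Row 4: (4,1)Q 0/2 ✗ · (4,2)P 1/3 ✗ · (4,3)P 2/2 ✓
For instance (0,0) has only 1/2 same-type neighbors, below 3/4.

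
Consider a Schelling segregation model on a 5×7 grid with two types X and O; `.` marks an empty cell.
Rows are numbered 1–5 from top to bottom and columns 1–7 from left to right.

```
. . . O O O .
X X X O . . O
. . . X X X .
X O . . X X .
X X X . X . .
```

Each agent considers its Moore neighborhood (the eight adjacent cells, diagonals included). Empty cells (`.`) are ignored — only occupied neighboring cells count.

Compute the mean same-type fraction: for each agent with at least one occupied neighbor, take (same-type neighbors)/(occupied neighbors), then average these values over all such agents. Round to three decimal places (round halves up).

0.734

Row 1: (1,4)O 2/3 · (1,5)O 3/3 · (1,6)O 2/2
Row 2: (2,1)X 1/1 · (2,2)X 2/2 · (2,3)X 2/4 · (2,4)O 2/5 · (2,7)O 1/2
Row 3: (3,4)X 3/4 · (3,5)X 4/5 · (3,6)X 3/4
Row 4: (4,1)X 2/3 · (4,2)O 0/4 · (4,5)X 5/5 · (4,6)X 4/4
Row 5: (5,1)X 2/3 · (5,2)X 3/4 · (5,3)X 1/2 · (5,5)X 2/2
Sum over 19 agents: 2/3 + 3/3 + 2/2 + 1/1 + 2/2 + 2/4 + 2/5 + 1/2 + 3/4 + 4/5 + 3/4 + 2/3 + 0/4 + 5/5 + 4/4 + 2/3 + 3/4 + 1/2 + 2/2 = 279/20; mean = 279/20 ÷ 19 = 279/380 = 0.734210… → 0.734.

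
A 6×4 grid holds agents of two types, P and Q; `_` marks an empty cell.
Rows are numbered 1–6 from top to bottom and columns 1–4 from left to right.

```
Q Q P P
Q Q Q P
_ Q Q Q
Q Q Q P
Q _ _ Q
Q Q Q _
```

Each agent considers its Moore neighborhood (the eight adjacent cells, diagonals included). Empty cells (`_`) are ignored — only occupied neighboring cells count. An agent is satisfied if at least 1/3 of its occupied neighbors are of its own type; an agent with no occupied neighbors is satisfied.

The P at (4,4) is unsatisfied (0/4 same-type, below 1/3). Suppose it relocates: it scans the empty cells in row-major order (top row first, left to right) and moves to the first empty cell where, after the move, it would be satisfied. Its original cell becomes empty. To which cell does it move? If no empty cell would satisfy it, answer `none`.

Vacating (4,4). Empty cells in order:
  (3,1): 0/5 same-type → still unsatisfied.
  (5,2): 0/7 same-type → still unsatisfied.
  (5,3): 0/5 same-type → still unsatisfied.
  (6,4): 0/2 same-type → still unsatisfied.

none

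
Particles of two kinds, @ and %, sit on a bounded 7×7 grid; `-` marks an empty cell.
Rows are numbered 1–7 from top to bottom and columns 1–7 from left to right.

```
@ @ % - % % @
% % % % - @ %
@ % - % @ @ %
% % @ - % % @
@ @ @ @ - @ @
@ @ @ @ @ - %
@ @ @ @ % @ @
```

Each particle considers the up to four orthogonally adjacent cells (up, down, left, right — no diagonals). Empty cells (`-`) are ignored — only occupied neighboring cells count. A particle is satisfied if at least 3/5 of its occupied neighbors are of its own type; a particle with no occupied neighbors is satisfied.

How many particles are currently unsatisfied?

Row 1: (1,1)@ 1/2 ✗ · (1,2)@ 1/3 ✗ · (1,3)% 1/2 ✗ · (1,5)% 1/1 ✓ · (1,6)% 1/3 ✗ · (1,7)@ 0/2 ✗
Row 2: (2,1)% 1/3 ✗ · (2,2)% 3/4 ✓ · (2,3)% 3/3 ✓ · (2,4)% 2/2 ✓ · (2,6)@ 1/3 ✗ · (2,7)% 1/3 ✗
Row 3: (3,1)@ 0/3 ✗ · (3,2)% 2/3 ✓ · (3,4)% 1/2 ✗ · (3,5)@ 1/3 ✗ · (3,6)@ 2/4 ✗ · (3,7)% 1/3 ✗
Row 4: (4,1)% 1/3 ✗ · (4,2)% 2/4 ✗ · (4,3)@ 1/2 ✗ · (4,5)% 1/2 ✗ · (4,6)% 1/4 ✗ · (4,7)@ 1/3 ✗
Row 5: (5,1)@ 2/3 ✓ · (5,2)@ 3/4 ✓ · (5,3)@ 4/4 ✓ · (5,4)@ 2/2 ✓ · (5,6)@ 1/2 ✗ · (5,7)@ 2/3 ✓
Row 6: (6,1)@ 3/3 ✓ · (6,2)@ 4/4 ✓ · (6,3)@ 4/4 ✓ · (6,4)@ 4/4 ✓ · (6,5)@ 1/2 ✗ · (6,7)% 0/2 ✗
Row 7: (7,1)@ 2/2 ✓ · (7,2)@ 3/3 ✓ · (7,3)@ 3/3 ✓ · (7,4)@ 2/3 ✓ · (7,5)% 0/3 ✗ · (7,6)@ 1/2 ✗ · (7,7)@ 1/2 ✗
Unsatisfied: (1,1), (1,2), (1,3), (1,6), (1,7), (2,1), (2,6), (2,7), (3,1), (3,4), (3,5), (3,6), (3,7), (4,1), (4,2), (4,3), (4,5), (4,6), (4,7), (5,6), (6,5), (6,7), (7,5), (7,6), (7,7) — 25 in total.

25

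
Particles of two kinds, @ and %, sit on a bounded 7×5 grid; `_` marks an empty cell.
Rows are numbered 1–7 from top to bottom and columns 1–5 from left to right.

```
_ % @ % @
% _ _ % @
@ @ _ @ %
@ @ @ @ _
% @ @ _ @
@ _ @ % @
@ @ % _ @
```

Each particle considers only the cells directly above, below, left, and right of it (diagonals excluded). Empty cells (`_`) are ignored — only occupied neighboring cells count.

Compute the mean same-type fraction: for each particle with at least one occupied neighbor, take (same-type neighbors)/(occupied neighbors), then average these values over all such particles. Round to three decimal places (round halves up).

0.512

Row 1: (1,2)% 0/1 · (1,3)@ 0/2 · (1,4)% 1/3 · (1,5)@ 1/2
Row 2: (2,1)% 0/1 · (2,4)% 1/3 · (2,5)@ 1/3
Row 3: (3,1)@ 2/3 · (3,2)@ 2/2 · (3,4)@ 1/3 · (3,5)% 0/2
Row 4: (4,1)@ 2/3 · (4,2)@ 4/4 · (4,3)@ 3/3 · (4,4)@ 2/2
Row 5: (5,1)% 0/3 · (5,2)@ 2/3 · (5,3)@ 3/3 · (5,5)@ 1/1
Row 6: (6,1)@ 1/2 · (6,3)@ 1/3 · (6,4)% 0/2 · (6,5)@ 2/3
Row 7: (7,1)@ 2/2 · (7,2)@ 1/2 · (7,3)% 0/2 · (7,5)@ 1/1
Sum over 27 particles: 0/1 + 0/2 + 1/3 + 1/2 + 0/1 + 1/3 + 1/3 + 2/3 + 2/2 + 1/3 + 0/2 + 2/3 + 4/4 + 3/3 + 2/2 + 0/3 + 2/3 + 3/3 + 1/1 + 1/2 + 1/3 + 0/2 + 2/3 + 2/2 + 1/2 + 0/2 + 1/1 = 83/6; mean = 83/6 ÷ 27 = 83/162 = 0.512345… → 0.512.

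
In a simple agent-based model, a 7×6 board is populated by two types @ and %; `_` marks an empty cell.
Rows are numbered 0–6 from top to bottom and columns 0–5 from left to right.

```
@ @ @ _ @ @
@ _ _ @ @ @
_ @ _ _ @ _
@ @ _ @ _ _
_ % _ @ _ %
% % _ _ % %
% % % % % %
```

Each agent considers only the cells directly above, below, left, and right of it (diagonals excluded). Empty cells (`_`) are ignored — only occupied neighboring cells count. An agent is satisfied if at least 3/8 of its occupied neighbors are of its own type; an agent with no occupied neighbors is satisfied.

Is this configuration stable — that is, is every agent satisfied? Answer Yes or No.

Yes

(0,0)@ 2/2 ✓
(0,1)@ 2/2 ✓
(0,2)@ 1/1 ✓
(0,4)@ 2/2 ✓
(0,5)@ 2/2 ✓
(1,0)@ 1/1 ✓
(1,3)@ 1/1 ✓
(1,4)@ 4/4 ✓
(1,5)@ 2/2 ✓
(2,1)@ 1/1 ✓
(2,4)@ 1/1 ✓
(3,0)@ 1/1 ✓
(3,1)@ 2/3 ✓
(3,3)@ 1/1 ✓
(4,1)% 1/2 ✓
(4,3)@ 1/1 ✓
(4,5)% 1/1 ✓
(5,0)% 2/2 ✓
(5,1)% 3/3 ✓
(5,4)% 2/2 ✓
(5,5)% 3/3 ✓
(6,0)% 2/2 ✓
(6,1)% 3/3 ✓
(6,2)% 2/2 ✓
(6,3)% 2/2 ✓
(6,4)% 3/3 ✓
(6,5)% 2/2 ✓
All meet the threshold, so the configuration is stable.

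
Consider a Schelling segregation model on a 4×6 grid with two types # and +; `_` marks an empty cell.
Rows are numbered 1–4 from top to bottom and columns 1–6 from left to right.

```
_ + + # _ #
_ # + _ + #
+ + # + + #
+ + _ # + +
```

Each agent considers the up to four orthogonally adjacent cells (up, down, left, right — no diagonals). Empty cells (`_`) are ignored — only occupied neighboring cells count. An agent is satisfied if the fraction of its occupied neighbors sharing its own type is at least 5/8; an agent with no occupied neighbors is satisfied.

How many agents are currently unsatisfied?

(1,2)+ 1/2 ✗
(1,3)+ 2/3 ✓
(1,4)# 0/1 ✗
(1,6)# 1/1 ✓
(2,2)# 0/3 ✗
(2,3)+ 1/3 ✗
(2,5)+ 1/2 ✗
(2,6)# 2/3 ✓
(3,1)+ 2/2 ✓
(3,2)+ 2/4 ✗
(3,3)# 0/3 ✗
(3,4)+ 1/3 ✗
(3,5)+ 3/4 ✓
(3,6)# 1/3 ✗
(4,1)+ 2/2 ✓
(4,2)+ 2/2 ✓
(4,4)# 0/2 ✗
(4,5)+ 2/3 ✓
(4,6)+ 1/2 ✗
Unsatisfied: (1,2), (1,4), (2,2), (2,3), (2,5), (3,2), (3,3), (3,4), (3,6), (4,4), (4,6) — 11 in total.

11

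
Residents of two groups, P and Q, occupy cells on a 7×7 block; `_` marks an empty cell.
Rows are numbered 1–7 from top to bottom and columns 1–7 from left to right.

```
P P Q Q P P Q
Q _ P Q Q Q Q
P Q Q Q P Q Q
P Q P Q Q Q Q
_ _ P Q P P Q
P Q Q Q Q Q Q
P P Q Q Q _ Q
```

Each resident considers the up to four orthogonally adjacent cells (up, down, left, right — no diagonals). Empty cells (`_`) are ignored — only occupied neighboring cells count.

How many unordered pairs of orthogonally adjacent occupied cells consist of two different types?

Scan each occupied cell's neighbors to the right and below so each pair is counted once.
From row 1: 7 unlike of 12 pairs (running 7/12).
From row 2: 4 unlike of 10 pairs (running 11/22).
From row 3: 5 unlike of 13 pairs (running 16/35).
From row 4: 5 unlike of 11 pairs (running 21/46).
From row 5: 6 unlike of 9 pairs (running 27/55).
From row 6: 2 unlike of 12 pairs (running 29/67).
From row 7: 1 unlike of 4 pairs (running 30/71).
Total adjacent occupied pairs: 71; unlike-type pairs: 30.

30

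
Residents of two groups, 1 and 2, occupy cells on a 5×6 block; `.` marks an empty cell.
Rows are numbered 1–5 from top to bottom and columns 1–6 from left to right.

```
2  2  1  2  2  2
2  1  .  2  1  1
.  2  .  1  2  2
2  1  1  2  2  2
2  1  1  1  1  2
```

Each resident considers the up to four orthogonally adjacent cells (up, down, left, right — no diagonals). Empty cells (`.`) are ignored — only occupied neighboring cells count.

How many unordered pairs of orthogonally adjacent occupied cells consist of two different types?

Scan each occupied cell's neighbors to the right and below so each pair is counted once.
From row 1: 5 unlike of 10 pairs (running 5/10).
From row 2: 6 unlike of 7 pairs (running 11/17).
From row 3: 3 unlike of 6 pairs (running 14/23).
From row 4: 4 unlike of 11 pairs (running 18/34).
From row 5: 2 unlike of 5 pairs (running 20/39).
Total adjacent occupied pairs: 39; unlike-type pairs: 20.

20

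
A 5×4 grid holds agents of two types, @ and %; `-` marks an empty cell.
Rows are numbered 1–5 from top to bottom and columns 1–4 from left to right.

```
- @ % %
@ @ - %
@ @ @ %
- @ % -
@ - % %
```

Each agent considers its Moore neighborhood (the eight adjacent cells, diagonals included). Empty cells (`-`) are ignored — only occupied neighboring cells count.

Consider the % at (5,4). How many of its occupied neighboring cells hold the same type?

2

Occupied neighbors of (5,4): (4,3)=%, (5,3)=%.
Same type (%): 2 of 2.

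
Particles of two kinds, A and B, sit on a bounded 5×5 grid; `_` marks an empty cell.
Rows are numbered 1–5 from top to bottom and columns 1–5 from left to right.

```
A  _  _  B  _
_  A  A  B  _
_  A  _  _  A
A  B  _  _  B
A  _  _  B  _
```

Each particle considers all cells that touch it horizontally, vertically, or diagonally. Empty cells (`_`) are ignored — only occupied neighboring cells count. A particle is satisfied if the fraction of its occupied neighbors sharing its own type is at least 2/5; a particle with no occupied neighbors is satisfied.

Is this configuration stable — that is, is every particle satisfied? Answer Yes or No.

Row 1: (1,1)A 1/1 ok · (1,4)B 1/2 ok
Row 2: (2,2)A 3/3 ok · (2,3)A 2/4 ok · (2,4)B 1/3 unhappy
Row 3: (3,2)A 3/4 ok · (3,5)A 0/2 unhappy
Row 4: (4,1)A 2/3 ok · (4,2)B 0/3 unhappy · (4,5)B 1/2 ok
Row 5: (5,1)A 1/2 ok · (5,4)B 1/1 ok
For instance (2,4) has only 1/3 same-type neighbors, below 2/5.

No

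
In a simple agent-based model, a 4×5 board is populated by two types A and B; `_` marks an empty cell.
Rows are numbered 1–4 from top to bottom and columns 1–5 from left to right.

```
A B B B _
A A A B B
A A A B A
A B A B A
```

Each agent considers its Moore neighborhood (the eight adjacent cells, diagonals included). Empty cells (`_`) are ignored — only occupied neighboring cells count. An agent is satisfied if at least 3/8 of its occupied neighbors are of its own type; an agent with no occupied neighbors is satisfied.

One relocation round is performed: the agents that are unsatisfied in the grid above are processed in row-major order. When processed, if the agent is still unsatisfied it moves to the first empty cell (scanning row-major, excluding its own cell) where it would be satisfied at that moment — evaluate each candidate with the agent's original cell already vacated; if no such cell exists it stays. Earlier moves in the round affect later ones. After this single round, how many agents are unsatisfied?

Initially unsatisfied (in order): (1,2), (3,5), (4,2), (4,4), (4,5).
  (1,2) → (1,5).
  (3,5) → (1,2).
  (4,2) → (3,5).
  (4,4): now satisfied by earlier moves; stays.
  (4,5) → (4,2).
Resulting grid:
A A B B B
A A A B B
A A A B B
A A A B _
All satisfied now.

0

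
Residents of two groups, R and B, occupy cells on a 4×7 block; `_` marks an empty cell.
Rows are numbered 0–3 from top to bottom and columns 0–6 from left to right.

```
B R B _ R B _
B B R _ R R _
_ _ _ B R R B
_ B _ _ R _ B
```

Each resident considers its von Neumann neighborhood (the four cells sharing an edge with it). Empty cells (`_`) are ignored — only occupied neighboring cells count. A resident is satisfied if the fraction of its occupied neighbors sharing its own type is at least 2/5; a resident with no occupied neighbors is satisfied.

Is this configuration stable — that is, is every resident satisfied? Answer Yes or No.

No

Row 0: (0,0)B 1/2 satisfied · (0,1)R 0/3 not · (0,2)B 0/2 not · (0,4)R 1/2 satisfied · (0,5)B 0/2 not
Row 1: (1,0)B 2/2 satisfied · (1,1)B 1/3 not · (1,2)R 0/2 not · (1,4)R 3/3 satisfied · (1,5)R 2/3 satisfied
Row 2: (2,3)B 0/1 not · (2,4)R 3/4 satisfied · (2,5)R 2/3 satisfied · (2,6)B 1/2 satisfied
Row 3: (3,1)B 0/0 satisfied · (3,4)R 1/1 satisfied · (3,6)B 1/1 satisfied
For instance (0,1) has only 0/3 same-type neighbors, below 2/5.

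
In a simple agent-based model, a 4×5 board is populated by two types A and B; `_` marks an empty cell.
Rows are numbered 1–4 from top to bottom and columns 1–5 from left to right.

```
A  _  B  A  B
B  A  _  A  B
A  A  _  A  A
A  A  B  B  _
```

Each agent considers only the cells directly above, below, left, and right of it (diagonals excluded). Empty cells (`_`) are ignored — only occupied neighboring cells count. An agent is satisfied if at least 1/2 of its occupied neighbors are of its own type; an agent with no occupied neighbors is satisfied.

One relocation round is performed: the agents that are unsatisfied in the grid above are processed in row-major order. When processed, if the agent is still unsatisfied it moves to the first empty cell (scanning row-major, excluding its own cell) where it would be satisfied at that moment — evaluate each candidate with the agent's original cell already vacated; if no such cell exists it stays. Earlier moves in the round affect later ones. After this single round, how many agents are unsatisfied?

3

Initially unsatisfied (in order): (1,1), (1,3), (1,4), (2,1), (2,5).
  (1,1) → (1,2).
  (1,3) → (1,1).
  (1,4): now satisfied by earlier moves; stays.
  (2,1) → (4,5).
  (2,5): no empty cell satisfies it; stays.
Resulting grid:
B A _ A B
_ A _ A B
A A _ A A
A A B B B
Unsatisfied now: (1,1), (2,5), (3,5).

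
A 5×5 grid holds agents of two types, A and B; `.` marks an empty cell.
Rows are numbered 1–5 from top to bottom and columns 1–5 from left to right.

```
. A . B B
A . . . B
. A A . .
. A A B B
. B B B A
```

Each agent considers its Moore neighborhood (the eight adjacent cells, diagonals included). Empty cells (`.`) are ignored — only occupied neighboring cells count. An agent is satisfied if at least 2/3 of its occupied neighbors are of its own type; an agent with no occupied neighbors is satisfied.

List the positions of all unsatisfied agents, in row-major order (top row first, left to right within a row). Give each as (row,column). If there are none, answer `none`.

(1,2)A 1/1 ok
(1,4)B 2/2 ok
(1,5)B 2/2 ok
(2,1)A 2/2 ok
(2,5)B 2/2 ok
(3,2)A 4/4 ok
(3,3)A 3/4 ok
(4,2)A 3/5 unhappy
(4,3)A 3/7 unhappy
(4,4)B 3/6 unhappy
(4,5)B 2/3 ok
(5,2)B 1/3 unhappy
(5,3)B 3/5 unhappy
(5,4)B 3/5 unhappy
(5,5)A 0/3 unhappy

(4,2), (4,3), (4,4), (5,2), (5,3), (5,4), (5,5)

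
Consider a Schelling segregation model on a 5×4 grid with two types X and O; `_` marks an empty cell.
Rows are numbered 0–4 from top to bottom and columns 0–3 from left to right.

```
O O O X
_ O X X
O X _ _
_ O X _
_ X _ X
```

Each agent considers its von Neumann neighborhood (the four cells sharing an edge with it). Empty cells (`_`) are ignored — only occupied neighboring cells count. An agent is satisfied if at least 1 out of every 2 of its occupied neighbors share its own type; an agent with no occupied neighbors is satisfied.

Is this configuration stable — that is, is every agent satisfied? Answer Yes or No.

(0,0)O 1/1 ✓
(0,1)O 3/3 ✓
(0,2)O 1/3 ✗
(0,3)X 1/2 ✓
(1,1)O 1/3 ✗
(1,2)X 1/3 ✗
(1,3)X 2/2 ✓
(2,0)O 0/1 ✗
(2,1)X 0/3 ✗
(3,1)O 0/3 ✗
(3,2)X 0/1 ✗
(4,1)X 0/1 ✗
(4,3)X 0/0 ✓
For instance (0,2) has only 1/3 same-type neighbors, below 1/2.

No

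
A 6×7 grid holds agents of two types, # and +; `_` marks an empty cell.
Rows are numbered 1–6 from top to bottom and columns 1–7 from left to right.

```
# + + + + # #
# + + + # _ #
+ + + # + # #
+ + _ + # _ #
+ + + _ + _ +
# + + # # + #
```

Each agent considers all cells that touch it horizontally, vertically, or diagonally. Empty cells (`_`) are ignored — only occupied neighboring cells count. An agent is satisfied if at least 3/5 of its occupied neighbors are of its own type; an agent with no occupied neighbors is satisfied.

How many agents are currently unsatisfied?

Row 1: (1,1)# 1/3 ✗ · (1,2)+ 3/5 ✓ · (1,3)+ 5/5 ✓ · (1,4)+ 4/5 ✓ · (1,5)+ 2/4 ✗ · (1,6)# 3/4 ✓ · (1,7)# 2/2 ✓
Row 2: (2,1)# 1/5 ✗ · (2,2)+ 6/8 ✓ · (2,3)+ 7/8 ✓ · (2,4)+ 6/8 ✓ · (2,5)# 3/7 ✗ · (2,7)# 4/4 ✓
Row 3: (3,1)+ 4/5 ✓ · (3,2)+ 6/7 ✓ · (3,3)+ 6/7 ✓ · (3,4)# 2/7 ✗ · (3,5)+ 2/6 ✗ · (3,6)# 5/6 ✓ · (3,7)# 3/3 ✓
Row 4: (4,1)+ 5/5 ✓ · (4,2)+ 7/7 ✓ · (4,4)+ 4/6 ✓ · (4,5)# 2/5 ✗ · (4,7)# 2/3 ✓
Row 5: (5,1)+ 4/5 ✓ · (5,2)+ 6/7 ✓ · (5,3)+ 5/6 ✓ · (5,5)+ 2/5 ✗ · (5,7)+ 1/3 ✗
Row 6: (6,1)# 0/3 ✗ · (6,2)+ 4/5 ✓ · (6,3)+ 3/4 ✓ · (6,4)# 1/4 ✗ · (6,5)# 1/3 ✗ · (6,6)+ 2/4 ✗ · (6,7)# 0/2 ✗
Unsatisfied: (1,1), (1,5), (2,1), (2,5), (3,4), (3,5), (4,5), (5,5), (5,7), (6,1), (6,4), (6,5), (6,6), (6,7) — 14 in total.

14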